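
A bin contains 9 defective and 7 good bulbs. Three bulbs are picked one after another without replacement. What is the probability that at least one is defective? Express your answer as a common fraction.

15/16

P(no defective) = 7/16 × 6/15 × 5/14 = 210/3360 = 1/16.
P(at least one) = 1 − 1/16 = 15/16.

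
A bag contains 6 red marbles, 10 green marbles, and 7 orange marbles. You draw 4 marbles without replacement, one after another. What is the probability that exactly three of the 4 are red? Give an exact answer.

68/1771

One ordering (red drawn first) has probability 6/23 × 5/22 × 4/21 × 17/20 = 2040/212520 = 17/1771.
There are C(4,3) = 4 such orderings, each equally likely, so P = 4 × 17/1771 = 68/1771.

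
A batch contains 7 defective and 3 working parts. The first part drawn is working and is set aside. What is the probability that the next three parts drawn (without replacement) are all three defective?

5/12

With the first part removed, 7 defective remain out of 9.
P = 7/9 × 6/8 × 5/7 = 210/504 = 5/12.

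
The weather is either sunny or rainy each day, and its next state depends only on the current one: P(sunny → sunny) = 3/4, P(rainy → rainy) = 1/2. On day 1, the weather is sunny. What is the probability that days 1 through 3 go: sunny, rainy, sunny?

1/8

Day 1 is given. For each transition, use the conditional probability from the current state:
P(rainy | sunny) = 1/4; P(sunny | rainy) = 1/2.
P = 1/4 × 1/2 = 1/8.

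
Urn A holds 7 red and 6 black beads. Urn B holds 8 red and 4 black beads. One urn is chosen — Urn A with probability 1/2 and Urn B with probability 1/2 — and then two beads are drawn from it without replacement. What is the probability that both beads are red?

595/1716

From Urn A: P(both red) = (7/13)(6/12) = 7/26.
From Urn B: P(both red) = (8/12)(7/11) = 14/33.
Total probability = (1/2)(7/26) + (1/2)(14/33) = 595/1716.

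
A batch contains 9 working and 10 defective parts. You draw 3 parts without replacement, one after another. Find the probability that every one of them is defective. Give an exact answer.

P(all defective) = 10/19 × 9/18 × 8/17 = 720/5814 = 40/323.

40/323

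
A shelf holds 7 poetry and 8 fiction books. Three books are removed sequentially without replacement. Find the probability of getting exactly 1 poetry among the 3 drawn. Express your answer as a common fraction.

28/65

One ordering (poetry drawn first) has probability 7/15 × 8/14 × 7/13 = 392/2730 = 28/195.
There are C(3,1) = 3 such orderings, each equally likely, so P = 3 × 28/195 = 28/65.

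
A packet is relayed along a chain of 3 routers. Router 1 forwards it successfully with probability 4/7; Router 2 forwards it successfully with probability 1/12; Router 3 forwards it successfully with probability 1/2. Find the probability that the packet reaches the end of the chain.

The events are sequential, so multiply the conditional probabilities:
P = 4/7 × 1/12 × 1/2 = 4/168 = 1/42.

1/42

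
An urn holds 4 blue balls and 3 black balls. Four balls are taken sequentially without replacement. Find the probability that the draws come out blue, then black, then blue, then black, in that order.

Multiply the probability of each draw given the previous ones:
P = 4/7 × 3/6 × 3/5 × 2/4 = 72/840 = 3/35.

3/35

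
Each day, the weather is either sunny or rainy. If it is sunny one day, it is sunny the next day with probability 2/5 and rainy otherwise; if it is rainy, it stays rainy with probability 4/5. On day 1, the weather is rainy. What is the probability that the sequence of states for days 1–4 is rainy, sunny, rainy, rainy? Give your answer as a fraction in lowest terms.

12/125

Day 1 is given. For each transition, use the conditional probability from the current state:
P(sunny | rainy) = 1/5; P(rainy | sunny) = 3/5; P(rainy | rainy) = 4/5.
P = 1/5 × 3/5 × 4/5 = 12/125.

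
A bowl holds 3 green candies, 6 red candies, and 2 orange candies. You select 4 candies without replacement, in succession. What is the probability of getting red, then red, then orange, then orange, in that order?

1/132

Chain rule:
P = 6/11 × 5/10 × 2/9 × 1/8 = 60/7920 = 1/132.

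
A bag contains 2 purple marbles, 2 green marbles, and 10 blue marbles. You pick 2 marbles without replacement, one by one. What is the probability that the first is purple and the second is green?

Each draw changes the counts, so multiply the conditional probabilities along the sequence:
P = 2/14 × 2/13 = 4/182 = 2/91.

2/91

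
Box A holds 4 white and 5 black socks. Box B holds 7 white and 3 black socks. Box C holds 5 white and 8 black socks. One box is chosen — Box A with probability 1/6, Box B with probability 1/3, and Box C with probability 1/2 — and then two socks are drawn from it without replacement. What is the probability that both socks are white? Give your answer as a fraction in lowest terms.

From Box A: P(both white) = (4/9)(3/8) = 1/6.
From Box B: P(both white) = (7/10)(6/9) = 7/15.
From Box C: P(both white) = (5/13)(4/12) = 5/39.
Total probability = (1/6)(1/6) + (1/3)(7/15) + (1/2)(5/39) = 193/780.

193/780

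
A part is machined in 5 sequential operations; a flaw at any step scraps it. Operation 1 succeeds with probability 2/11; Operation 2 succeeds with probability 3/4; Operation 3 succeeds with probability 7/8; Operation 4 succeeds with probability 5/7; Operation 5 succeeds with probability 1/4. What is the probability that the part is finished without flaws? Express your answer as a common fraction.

Each stage is reached only if all earlier stages succeed, so
P = 2/11 × 3/4 × 7/8 × 5/7 × 1/4 = 210/9856 = 15/704.

15/704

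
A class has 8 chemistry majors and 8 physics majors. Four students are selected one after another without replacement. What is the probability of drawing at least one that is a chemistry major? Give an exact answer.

P(no chemistry majors) = 8/16 × 7/15 × 6/14 × 5/13 = 1680/43680 = 1/26.
P(at least one) = 1 − 1/26 = 25/26.

25/26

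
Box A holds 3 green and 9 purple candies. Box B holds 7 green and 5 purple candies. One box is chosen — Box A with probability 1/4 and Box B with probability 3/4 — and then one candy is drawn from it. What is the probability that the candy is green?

From Box A: P(green) = 3/12.
From Box B: P(green) = 7/12.
Total probability = (1/4)(3/12) + (3/4)(7/12) = 1/2.

1/2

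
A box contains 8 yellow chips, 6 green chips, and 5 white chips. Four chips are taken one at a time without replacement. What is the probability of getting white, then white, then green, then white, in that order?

Chain rule:
P = 5/19 × 4/18 × 6/17 × 3/16 = 360/93024 = 5/1292.

5/1292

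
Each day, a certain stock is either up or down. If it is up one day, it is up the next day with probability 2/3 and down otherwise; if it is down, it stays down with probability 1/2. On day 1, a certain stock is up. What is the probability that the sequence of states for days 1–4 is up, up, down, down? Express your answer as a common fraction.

1/9

Day 1 is given. For each transition, use the conditional probability from the current state:
P(up | up) = 2/3; P(down | up) = 1/3; P(down | down) = 1/2.
P = 2/3 × 1/3 × 1/2 = 2/18 = 1/9.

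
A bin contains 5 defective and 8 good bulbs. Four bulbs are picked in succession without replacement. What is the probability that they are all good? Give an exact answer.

14/143

P = 8/13 × 7/12 × 6/11 × 5/10 = 1680/17160 = 14/143.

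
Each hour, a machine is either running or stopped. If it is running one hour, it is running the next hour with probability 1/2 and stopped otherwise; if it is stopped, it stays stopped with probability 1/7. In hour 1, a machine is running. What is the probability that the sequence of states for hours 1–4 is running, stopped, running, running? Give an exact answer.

Hour 1 is given. For each transition, use the conditional probability from the current state:
P(stopped | running) = 1/2; P(running | stopped) = 6/7; P(running | running) = 1/2.
P = 1/2 × 6/7 × 1/2 = 6/28 = 3/14.

3/14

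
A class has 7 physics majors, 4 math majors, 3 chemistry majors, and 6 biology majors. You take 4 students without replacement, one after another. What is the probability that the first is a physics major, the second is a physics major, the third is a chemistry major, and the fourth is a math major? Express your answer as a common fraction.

7/1615

Each draw changes the counts, so multiply the conditional probabilities along the sequence:
P = 7/20 × 6/19 × 3/18 × 4/17 = 504/116280 = 7/1615.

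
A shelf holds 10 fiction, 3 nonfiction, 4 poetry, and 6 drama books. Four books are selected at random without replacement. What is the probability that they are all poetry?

P = 4/23 × 3/22 × 2/21 × 1/20 = 24/212520 = 1/8855.

1/8855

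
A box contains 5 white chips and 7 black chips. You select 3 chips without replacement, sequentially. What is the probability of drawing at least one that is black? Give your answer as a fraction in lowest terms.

P(no black) = 5/12 × 4/11 × 3/10 = 60/1320 = 1/22.
P(at least one) = 1 − 1/22 = 21/22.

21/22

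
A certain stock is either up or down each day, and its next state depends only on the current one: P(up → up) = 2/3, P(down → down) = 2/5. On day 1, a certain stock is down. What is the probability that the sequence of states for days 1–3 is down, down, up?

6/25

Day 1 is given. For each transition, use the conditional probability from the current state:
P(down | down) = 2/5; P(up | down) = 3/5.
P = 2/5 × 3/5 = 6/25.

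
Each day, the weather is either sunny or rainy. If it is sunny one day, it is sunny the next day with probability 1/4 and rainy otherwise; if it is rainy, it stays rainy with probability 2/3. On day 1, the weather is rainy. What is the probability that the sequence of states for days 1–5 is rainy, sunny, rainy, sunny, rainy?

Day 1 is given. For each transition, use the conditional probability from the current state:
P(sunny | rainy) = 1/3; P(rainy | sunny) = 3/4; P(sunny | rainy) = 1/3; P(rainy | sunny) = 3/4.
P = 1/3 × 3/4 × 1/3 × 3/4 = 9/144 = 1/16.

1/16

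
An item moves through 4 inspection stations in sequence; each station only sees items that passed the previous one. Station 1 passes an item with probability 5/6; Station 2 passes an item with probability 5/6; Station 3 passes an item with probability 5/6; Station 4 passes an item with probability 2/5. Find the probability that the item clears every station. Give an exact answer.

25/108

Multiplying along the chain,
P = 5/6 × 5/6 × 5/6 × 2/5 = 250/1080 = 25/108.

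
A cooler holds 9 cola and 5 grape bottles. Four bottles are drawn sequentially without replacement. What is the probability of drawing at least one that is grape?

125/143

P(no grape) = 9/14 × 8/13 × 7/12 × 6/11 = 3024/24024 = 18/143.
P(at least one) = 1 − 18/143 = 125/143.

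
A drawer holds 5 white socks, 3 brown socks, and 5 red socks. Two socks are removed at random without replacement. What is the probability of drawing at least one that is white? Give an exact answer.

25/39

P(no white) = 8/13 × 7/12 = 56/156 = 14/39.
P(at least one) = 1 − 14/39 = 25/39.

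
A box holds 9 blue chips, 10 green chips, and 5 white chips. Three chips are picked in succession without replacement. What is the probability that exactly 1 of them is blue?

945/2024

One ordering (blue drawn first) has probability 9/24 × 15/23 × 14/22 = 1890/12144 = 315/2024.
There are C(3,1) = 3 such orderings, each equally likely, so P = 3 × 315/2024 = 945/2024.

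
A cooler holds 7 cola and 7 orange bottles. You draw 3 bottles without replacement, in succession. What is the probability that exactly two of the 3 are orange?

21/52

One ordering (orange drawn first) has probability 7/14 × 6/13 × 7/12 = 294/2184 = 7/52.
There are C(3,2) = 3 such orderings, each equally likely, so P = 3 × 7/52 = 21/52.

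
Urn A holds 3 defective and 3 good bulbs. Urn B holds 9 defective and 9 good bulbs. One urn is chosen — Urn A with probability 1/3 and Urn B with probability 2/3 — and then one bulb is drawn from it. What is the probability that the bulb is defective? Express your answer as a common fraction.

1/2

From Urn A: P(defective) = 3/6.
From Urn B: P(defective) = 9/18.
Total probability = (1/3)(3/6) + (2/3)(9/18) = 1/2.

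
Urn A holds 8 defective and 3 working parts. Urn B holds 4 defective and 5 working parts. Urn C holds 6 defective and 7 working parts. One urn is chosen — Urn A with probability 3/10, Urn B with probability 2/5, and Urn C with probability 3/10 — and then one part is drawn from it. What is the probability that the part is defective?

3439/6435

From Urn A: P(defective) = 8/11.
From Urn B: P(defective) = 4/9.
From Urn C: P(defective) = 6/13.
Total probability = (3/10)(8/11) + (2/5)(4/9) + (3/10)(6/13) = 3439/6435.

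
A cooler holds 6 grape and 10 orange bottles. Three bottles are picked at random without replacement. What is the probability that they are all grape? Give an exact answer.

P = 6/16 × 5/15 × 4/14 = 120/3360 = 1/28.

1/28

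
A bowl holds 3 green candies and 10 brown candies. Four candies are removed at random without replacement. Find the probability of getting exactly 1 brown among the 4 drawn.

One ordering (brown drawn first) has probability 10/13 × 3/12 × 2/11 × 1/10 = 60/17160 = 1/286.
There are C(4,1) = 4 such orderings, each equally likely, so P = 4 × 1/286 = 2/143.

2/143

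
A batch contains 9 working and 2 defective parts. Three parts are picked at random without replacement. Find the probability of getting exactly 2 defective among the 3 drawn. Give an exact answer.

3/55

One ordering (defective drawn first) has probability 2/11 × 1/10 × 9/9 = 18/990 = 1/55.
There are C(3,2) = 3 such orderings, each equally likely, so P = 3 × 1/55 = 3/55.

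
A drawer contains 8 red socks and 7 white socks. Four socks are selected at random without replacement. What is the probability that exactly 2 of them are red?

One ordering (red drawn first) has probability 8/15 × 7/14 × 7/13 × 6/12 = 2352/32760 = 14/195.
There are C(4,2) = 6 such orderings, each equally likely, so P = 6 × 14/195 = 28/65.

28/65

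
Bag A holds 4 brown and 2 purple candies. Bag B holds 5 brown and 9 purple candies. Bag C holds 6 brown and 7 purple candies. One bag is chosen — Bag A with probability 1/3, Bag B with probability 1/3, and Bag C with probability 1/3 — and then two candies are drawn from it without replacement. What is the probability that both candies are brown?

213/910

From Bag A: P(both brown) = (4/6)(3/5) = 2/5.
From Bag B: P(both brown) = (5/14)(4/13) = 10/91.
From Bag C: P(both brown) = (6/13)(5/12) = 5/26.
Total probability = (1/3)(2/5) + (1/3)(10/91) + (1/3)(5/26) = 213/910.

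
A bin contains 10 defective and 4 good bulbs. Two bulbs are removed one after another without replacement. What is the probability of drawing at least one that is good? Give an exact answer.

P(no good) = 10/14 × 9/13 = 90/182 = 45/91.
P(at least one) = 1 − 45/91 = 46/91.

46/91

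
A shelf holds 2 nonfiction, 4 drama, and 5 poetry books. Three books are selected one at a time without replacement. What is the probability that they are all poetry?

P = 5/11 × 4/10 × 3/9 = 60/990 = 2/33.

2/33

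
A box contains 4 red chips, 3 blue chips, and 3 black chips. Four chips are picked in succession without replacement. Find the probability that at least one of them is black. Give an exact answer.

5/6

P(no black) = 7/10 × 6/9 × 5/8 × 4/7 = 840/5040 = 1/6.
P(at least one) = 1 − 1/6 = 5/6.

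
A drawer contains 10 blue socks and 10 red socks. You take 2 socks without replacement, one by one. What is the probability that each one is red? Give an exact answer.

9/38

P = 10/20 × 9/19 = 90/380 = 9/38.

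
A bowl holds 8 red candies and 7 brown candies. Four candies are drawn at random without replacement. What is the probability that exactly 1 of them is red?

One ordering (red drawn first) has probability 8/15 × 7/14 × 6/13 × 5/12 = 1680/32760 = 2/39.
There are C(4,1) = 4 such orderings, each equally likely, so P = 4 × 2/39 = 8/39.

8/39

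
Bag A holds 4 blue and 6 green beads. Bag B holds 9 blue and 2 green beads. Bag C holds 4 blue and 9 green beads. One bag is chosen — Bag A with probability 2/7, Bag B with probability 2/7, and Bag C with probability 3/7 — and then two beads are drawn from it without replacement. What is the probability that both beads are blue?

From Bag A: P(both blue) = (4/10)(3/9) = 2/15.
From Bag B: P(both blue) = (9/11)(8/10) = 36/55.
From Bag C: P(both blue) = (4/13)(3/12) = 1/13.
Total probability = (2/7)(2/15) + (2/7)(36/55) + (3/7)(1/13) = 775/3003.

775/3003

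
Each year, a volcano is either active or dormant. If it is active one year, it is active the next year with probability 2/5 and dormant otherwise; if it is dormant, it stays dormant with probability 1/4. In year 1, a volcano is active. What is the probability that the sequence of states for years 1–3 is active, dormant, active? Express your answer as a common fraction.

Year 1 is given. For each transition, use the conditional probability from the current state:
P(dormant | active) = 3/5; P(active | dormant) = 3/4.
P = 3/5 × 3/4 = 9/20.

9/20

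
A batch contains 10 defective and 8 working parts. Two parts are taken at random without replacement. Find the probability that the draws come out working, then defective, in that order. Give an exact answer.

40/153

Each draw changes the counts, so multiply the conditional probabilities along the sequence:
P = 8/18 × 10/17 = 80/306 = 40/153.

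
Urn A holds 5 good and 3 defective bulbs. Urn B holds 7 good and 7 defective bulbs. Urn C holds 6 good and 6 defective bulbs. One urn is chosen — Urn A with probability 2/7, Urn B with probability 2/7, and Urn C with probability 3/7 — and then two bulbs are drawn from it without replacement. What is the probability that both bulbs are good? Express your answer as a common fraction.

From Urn A: P(both good) = (5/8)(4/7) = 5/14.
From Urn B: P(both good) = (7/14)(6/13) = 3/13.
From Urn C: P(both good) = (6/12)(5/11) = 5/22.
Total probability = (2/7)(5/14) + (2/7)(3/13) + (3/7)(5/22) = 3719/14014.

3719/14014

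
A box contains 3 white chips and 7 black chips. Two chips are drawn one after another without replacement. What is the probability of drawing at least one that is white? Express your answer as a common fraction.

8/15

P(no white) = 7/10 × 6/9 = 42/90 = 7/15.
P(at least one) = 1 − 7/15 = 8/15.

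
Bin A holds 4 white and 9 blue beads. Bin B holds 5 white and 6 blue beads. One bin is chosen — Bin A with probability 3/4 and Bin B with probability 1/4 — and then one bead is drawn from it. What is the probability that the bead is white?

197/572

From Bin A: P(white) = 4/13.
From Bin B: P(white) = 5/11.
Total probability = (3/4)(4/13) + (1/4)(5/11) = 197/572.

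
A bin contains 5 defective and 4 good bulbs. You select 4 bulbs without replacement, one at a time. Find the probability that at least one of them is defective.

125/126

P(no defective) = 4/9 × 3/8 × 2/7 × 1/6 = 24/3024 = 1/126.
P(at least one) = 1 − 1/126 = 125/126.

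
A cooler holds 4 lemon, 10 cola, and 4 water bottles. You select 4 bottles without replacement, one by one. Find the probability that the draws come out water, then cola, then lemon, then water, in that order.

Each draw changes the counts, so multiply the conditional probabilities along the sequence:
P = 4/18 × 10/17 × 4/16 × 3/15 = 480/73440 = 1/153.

1/153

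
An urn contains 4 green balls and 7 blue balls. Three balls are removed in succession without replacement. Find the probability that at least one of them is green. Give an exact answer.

P(no green) = 7/11 × 6/10 × 5/9 = 210/990 = 7/33.
P(at least one) = 1 − 7/33 = 26/33.

26/33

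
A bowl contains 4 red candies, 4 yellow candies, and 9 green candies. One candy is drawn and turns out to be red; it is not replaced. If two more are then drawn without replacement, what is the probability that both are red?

With the first candy removed, 3 red remain out of 16.
P = 3/16 × 2/15 = 6/240 = 1/40.

1/40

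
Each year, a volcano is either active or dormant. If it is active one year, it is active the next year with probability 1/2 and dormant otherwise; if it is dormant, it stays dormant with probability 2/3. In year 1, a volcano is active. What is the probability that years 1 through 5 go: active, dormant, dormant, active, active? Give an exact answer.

1/18

Year 1 is given. For each transition, use the conditional probability from the current state:
P(dormant | active) = 1/2; P(dormant | dormant) = 2/3; P(active | dormant) = 1/3; P(active | active) = 1/2.
P = 1/2 × 2/3 × 1/3 × 1/2 = 2/36 = 1/18.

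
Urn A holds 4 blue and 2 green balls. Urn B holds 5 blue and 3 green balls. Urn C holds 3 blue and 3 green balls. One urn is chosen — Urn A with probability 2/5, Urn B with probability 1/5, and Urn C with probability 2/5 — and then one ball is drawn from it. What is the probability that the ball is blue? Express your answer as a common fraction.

From Urn A: P(blue) = 4/6.
From Urn B: P(blue) = 5/8.
From Urn C: P(blue) = 3/6.
Total probability = (2/5)(4/6) + (1/5)(5/8) + (2/5)(3/6) = 71/120.

71/120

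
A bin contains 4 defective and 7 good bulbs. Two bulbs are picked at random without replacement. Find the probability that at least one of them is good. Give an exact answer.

P(no good) = 4/11 × 3/10 = 12/110 = 6/55.
P(at least one) = 1 − 6/55 = 49/55.

49/55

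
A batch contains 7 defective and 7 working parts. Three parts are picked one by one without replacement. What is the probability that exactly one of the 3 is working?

One ordering (working drawn first) has probability 7/14 × 7/13 × 6/12 = 294/2184 = 7/52.
There are C(3,1) = 3 such orderings, each equally likely, so P = 3 × 7/52 = 21/52.

21/52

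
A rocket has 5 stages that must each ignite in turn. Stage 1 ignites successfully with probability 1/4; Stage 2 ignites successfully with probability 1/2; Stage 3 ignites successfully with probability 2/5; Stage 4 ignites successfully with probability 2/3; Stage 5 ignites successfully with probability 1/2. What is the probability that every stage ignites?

The events are sequential, so multiply the conditional probabilities:
P = 1/4 × 1/2 × 2/5 × 2/3 × 1/2 = 4/240 = 1/60.

1/60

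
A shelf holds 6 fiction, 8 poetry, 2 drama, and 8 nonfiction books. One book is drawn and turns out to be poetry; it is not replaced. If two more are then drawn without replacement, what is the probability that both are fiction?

15/253

With the first book removed, 6 fiction remain out of 23.
P = 6/23 × 5/22 = 30/506 = 15/253.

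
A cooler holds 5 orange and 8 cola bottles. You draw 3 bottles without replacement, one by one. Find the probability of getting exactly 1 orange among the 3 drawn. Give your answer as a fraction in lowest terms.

70/143

One ordering (orange drawn first) has probability 5/13 × 8/12 × 7/11 = 280/1716 = 70/429.
There are C(3,1) = 3 such orderings, each equally likely, so P = 3 × 70/429 = 70/143.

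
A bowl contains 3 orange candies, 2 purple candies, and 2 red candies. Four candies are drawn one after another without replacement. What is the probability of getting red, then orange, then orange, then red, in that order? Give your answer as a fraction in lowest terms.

1/70

Each draw changes the counts, so multiply the conditional probabilities along the sequence:
P = 2/7 × 3/6 × 2/5 × 1/4 = 12/840 = 1/70.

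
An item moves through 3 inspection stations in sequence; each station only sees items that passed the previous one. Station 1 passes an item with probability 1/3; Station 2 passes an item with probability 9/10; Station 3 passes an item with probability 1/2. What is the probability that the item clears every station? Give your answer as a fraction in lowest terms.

3/20

Multiplying along the chain,
P = 1/3 × 9/10 × 1/2 = 9/60 = 3/20.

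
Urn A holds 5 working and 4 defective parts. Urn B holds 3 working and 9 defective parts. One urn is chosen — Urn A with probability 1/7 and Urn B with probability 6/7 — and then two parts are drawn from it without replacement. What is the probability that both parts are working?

109/1386

From Urn A: P(both working) = (5/9)(4/8) = 5/18.
From Urn B: P(both working) = (3/12)(2/11) = 1/22.
Total probability = (1/7)(5/18) + (6/7)(1/22) = 109/1386.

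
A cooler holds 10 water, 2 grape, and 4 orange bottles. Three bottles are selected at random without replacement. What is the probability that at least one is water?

27/28

P(no water) = 6/16 × 5/15 × 4/14 = 120/3360 = 1/28.
P(at least one) = 1 − 1/28 = 27/28.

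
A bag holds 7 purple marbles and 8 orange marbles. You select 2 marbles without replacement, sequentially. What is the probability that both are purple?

P(every draw is purple) = 7/15 × 6/14 = 42/210 = 1/5.

1/5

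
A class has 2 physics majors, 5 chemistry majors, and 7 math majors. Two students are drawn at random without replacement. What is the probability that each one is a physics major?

P(every draw is a physics major) = 2/14 × 1/13 = 2/182 = 1/91.

1/91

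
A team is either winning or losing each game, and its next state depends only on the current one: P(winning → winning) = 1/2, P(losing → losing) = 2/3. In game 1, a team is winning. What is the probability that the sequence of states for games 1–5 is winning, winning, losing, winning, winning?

Game 1 is given. For each transition, use the conditional probability from the current state:
P(winning | winning) = 1/2; P(losing | winning) = 1/2; P(winning | losing) = 1/3; P(winning | winning) = 1/2.
P = 1/2 × 1/2 × 1/3 × 1/2 = 1/24.

1/24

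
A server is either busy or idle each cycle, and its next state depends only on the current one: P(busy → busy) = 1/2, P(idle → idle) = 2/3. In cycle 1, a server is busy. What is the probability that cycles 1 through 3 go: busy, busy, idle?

Cycle 1 is given. For each transition, use the conditional probability from the current state:
P(busy | busy) = 1/2; P(idle | busy) = 1/2.
P = 1/2 × 1/2 = 1/4.

1/4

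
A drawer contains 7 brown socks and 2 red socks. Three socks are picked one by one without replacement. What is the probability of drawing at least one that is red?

P(no red) = 7/9 × 6/8 × 5/7 = 210/504 = 5/12.
P(at least one) = 1 − 5/12 = 7/12.

7/12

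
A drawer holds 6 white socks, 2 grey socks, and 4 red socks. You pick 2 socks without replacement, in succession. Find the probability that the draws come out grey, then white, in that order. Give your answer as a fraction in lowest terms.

Multiply the probability of each draw given the previous ones:
P = 2/12 × 6/11 = 12/132 = 1/11.

1/11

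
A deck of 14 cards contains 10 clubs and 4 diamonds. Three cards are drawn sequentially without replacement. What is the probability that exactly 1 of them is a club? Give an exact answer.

One ordering (a club drawn first) has probability 10/14 × 4/13 × 3/12 = 120/2184 = 5/91.
There are C(3,1) = 3 such orderings, each equally likely, so P = 3 × 5/91 = 15/91.

15/91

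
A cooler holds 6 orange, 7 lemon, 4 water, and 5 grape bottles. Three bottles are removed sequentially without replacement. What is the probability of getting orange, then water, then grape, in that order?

1/77

Multiply the probability of each draw given the previous ones:
P = 6/22 × 4/21 × 5/20 = 120/9240 = 1/77.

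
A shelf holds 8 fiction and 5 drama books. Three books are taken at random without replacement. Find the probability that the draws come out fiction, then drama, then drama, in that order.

Chain rule:
P = 8/13 × 5/12 × 4/11 = 160/1716 = 40/429.

40/429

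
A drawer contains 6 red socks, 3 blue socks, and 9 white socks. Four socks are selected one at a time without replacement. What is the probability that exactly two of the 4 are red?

One ordering (red drawn first) has probability 6/18 × 5/17 × 12/16 × 11/15 = 3960/73440 = 11/204.
There are C(4,2) = 6 such orderings, each equally likely, so P = 6 × 11/204 = 11/34.

11/34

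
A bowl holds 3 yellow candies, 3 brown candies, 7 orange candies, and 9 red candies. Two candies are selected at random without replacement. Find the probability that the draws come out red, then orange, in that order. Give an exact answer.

Each draw changes the counts, so multiply the conditional probabilities along the sequence:
P = 9/22 × 7/21 = 63/462 = 3/22.

3/22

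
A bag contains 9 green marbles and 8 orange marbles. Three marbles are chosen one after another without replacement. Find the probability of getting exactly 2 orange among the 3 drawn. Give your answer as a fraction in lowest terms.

One ordering (orange drawn first) has probability 8/17 × 7/16 × 9/15 = 504/4080 = 21/170.
There are C(3,2) = 3 such orderings, each equally likely, so P = 3 × 21/170 = 63/170.

63/170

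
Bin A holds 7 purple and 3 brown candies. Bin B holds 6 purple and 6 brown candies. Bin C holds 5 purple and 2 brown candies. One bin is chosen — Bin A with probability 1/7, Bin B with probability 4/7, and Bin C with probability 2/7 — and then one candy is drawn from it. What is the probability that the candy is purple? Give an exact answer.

289/490

From Bin A: P(purple) = 7/10.
From Bin B: P(purple) = 6/12.
From Bin C: P(purple) = 5/7.
Total probability = (1/7)(7/10) + (4/7)(6/12) + (2/7)(5/7) = 289/490.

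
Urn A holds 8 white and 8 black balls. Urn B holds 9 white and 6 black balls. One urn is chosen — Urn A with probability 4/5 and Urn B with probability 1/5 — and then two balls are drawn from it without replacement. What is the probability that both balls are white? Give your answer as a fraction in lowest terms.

134/525

From Urn A: P(both white) = (8/16)(7/15) = 7/30.
From Urn B: P(both white) = (9/15)(8/14) = 12/35.
Total probability = (4/5)(7/30) + (1/5)(12/35) = 134/525.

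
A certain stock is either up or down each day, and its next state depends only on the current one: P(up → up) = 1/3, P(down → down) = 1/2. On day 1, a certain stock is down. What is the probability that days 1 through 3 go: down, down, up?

1/4

Day 1 is given. For each transition, use the conditional probability from the current state:
P(down | down) = 1/2; P(up | down) = 1/2.
P = 1/2 × 1/2 = 1/4.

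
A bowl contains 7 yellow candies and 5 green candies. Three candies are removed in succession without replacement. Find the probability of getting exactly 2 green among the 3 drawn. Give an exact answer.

One ordering (green drawn first) has probability 5/12 × 4/11 × 7/10 = 140/1320 = 7/66.
There are C(3,2) = 3 such orderings, each equally likely, so P = 3 × 7/66 = 7/22.

7/22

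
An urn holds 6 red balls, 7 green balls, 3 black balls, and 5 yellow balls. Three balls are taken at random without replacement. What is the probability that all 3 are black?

P = 3/21 × 2/20 × 1/19 = 6/7980 = 1/1330.

1/1330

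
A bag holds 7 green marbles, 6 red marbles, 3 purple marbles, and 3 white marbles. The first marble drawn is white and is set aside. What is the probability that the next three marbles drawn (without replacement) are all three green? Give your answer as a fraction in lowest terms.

35/816

After the first draw, 7 of the remaining 18 marbles are green.
P = 7/18 × 6/17 × 5/16 = 210/4896 = 35/816.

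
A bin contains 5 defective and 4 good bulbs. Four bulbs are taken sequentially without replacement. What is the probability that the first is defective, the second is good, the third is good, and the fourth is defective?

5/63

Each draw changes the counts, so multiply the conditional probabilities along the sequence:
P = 5/9 × 4/8 × 3/7 × 4/6 = 240/3024 = 5/63.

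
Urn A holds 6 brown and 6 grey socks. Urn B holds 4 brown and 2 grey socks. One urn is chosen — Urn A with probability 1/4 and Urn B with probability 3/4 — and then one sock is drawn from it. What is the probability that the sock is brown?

5/8

From Urn A: P(brown) = 6/12.
From Urn B: P(brown) = 4/6.
Total probability = (1/4)(6/12) + (3/4)(4/6) = 5/8.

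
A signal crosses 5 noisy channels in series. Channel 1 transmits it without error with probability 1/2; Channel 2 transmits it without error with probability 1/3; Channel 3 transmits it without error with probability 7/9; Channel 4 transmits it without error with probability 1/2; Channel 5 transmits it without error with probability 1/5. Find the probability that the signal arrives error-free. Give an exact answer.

7/540

Multiplying along the chain,
P = 1/2 × 1/3 × 7/9 × 1/2 × 1/5 = 7/540.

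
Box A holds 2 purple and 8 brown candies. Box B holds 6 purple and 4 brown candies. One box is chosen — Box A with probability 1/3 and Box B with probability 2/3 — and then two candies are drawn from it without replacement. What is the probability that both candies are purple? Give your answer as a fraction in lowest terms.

From Box A: P(both purple) = (2/10)(1/9) = 1/45.
From Box B: P(both purple) = (6/10)(5/9) = 1/3.
Total probability = (1/3)(1/45) + (2/3)(1/3) = 31/135.

31/135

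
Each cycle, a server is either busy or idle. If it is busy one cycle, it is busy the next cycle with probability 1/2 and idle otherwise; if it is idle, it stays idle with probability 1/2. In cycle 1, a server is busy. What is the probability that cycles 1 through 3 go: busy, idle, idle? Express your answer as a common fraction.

Cycle 1 is given. For each transition, use the conditional probability from the current state:
P(idle | busy) = 1/2; P(idle | idle) = 1/2.
P = 1/2 × 1/2 = 1/4.

1/4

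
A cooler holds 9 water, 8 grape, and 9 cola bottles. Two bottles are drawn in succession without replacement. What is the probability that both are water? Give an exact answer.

P(all water) = 9/26 × 8/25 = 72/650 = 36/325.

36/325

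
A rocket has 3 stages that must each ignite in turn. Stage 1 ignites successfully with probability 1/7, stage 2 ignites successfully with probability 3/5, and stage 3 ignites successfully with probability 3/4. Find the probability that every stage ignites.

9/140

Each stage is reached only if all earlier stages succeed, so
P = 1/7 × 3/5 × 3/4 = 9/140.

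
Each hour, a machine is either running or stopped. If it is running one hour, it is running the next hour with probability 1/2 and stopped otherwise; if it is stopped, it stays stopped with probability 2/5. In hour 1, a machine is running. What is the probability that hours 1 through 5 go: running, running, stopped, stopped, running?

3/50

Hour 1 is given. For each transition, use the conditional probability from the current state:
P(running | running) = 1/2; P(stopped | running) = 1/2; P(stopped | stopped) = 2/5; P(running | stopped) = 3/5.
P = 1/2 × 1/2 × 2/5 × 3/5 = 6/100 = 3/50.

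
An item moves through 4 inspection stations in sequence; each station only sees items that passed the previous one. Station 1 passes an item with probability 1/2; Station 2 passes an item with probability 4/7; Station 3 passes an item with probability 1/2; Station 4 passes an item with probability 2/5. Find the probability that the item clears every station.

Multiplying along the chain,
P = 1/2 × 4/7 × 1/2 × 2/5 = 8/140 = 2/35.

2/35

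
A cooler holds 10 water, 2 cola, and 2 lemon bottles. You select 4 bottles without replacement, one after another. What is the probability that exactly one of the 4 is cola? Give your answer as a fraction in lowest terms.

One ordering (cola drawn first) has probability 2/14 × 12/13 × 11/12 × 10/11 = 2640/24024 = 10/91.
There are C(4,1) = 4 such orderings, each equally likely, so P = 4 × 10/91 = 40/91.

40/91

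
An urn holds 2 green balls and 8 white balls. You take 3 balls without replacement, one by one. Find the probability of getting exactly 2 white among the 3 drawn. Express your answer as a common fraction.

One ordering (white drawn first) has probability 8/10 × 7/9 × 2/8 = 112/720 = 7/45.
There are C(3,2) = 3 such orderings, each equally likely, so P = 3 × 7/45 = 7/15.

7/15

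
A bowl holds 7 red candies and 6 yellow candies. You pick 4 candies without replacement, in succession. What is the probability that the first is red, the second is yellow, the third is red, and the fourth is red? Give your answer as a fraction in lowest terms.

21/286

Multiply the probability of each draw given the previous ones:
P = 7/13 × 6/12 × 6/11 × 5/10 = 1260/17160 = 21/286.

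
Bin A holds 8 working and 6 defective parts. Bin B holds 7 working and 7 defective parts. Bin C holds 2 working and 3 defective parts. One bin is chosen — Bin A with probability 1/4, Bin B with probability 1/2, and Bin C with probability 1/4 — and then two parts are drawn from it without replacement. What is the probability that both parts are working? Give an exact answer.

From Bin A: P(both working) = (8/14)(7/13) = 4/13.
From Bin B: P(both working) = (7/14)(6/13) = 3/13.
From Bin C: P(both working) = (2/5)(1/4) = 1/10.
Total probability = (1/4)(4/13) + (1/2)(3/13) + (1/4)(1/10) = 113/520.

113/520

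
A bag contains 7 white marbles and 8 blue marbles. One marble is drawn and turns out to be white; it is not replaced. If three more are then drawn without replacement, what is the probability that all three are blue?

After the first draw, 8 of the remaining 14 marbles are blue.
P = 8/14 × 7/13 × 6/12 = 336/2184 = 2/13.

2/13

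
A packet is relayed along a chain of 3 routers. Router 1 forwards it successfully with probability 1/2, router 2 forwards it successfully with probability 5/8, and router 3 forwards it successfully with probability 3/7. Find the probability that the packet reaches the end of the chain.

Multiplying along the chain,
P = 1/2 × 5/8 × 3/7 = 15/112.

15/112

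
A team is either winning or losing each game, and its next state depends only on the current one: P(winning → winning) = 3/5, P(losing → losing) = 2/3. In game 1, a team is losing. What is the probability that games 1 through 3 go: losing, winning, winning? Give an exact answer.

1/5

Game 1 is given. For each transition, use the conditional probability from the current state:
P(winning | losing) = 1/3; P(winning | winning) = 3/5.
P = 1/3 × 3/5 = 3/15 = 1/5.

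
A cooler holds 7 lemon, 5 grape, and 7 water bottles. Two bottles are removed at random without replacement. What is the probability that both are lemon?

7/57

P(every draw is lemon) = 7/19 × 6/18 = 42/342 = 7/57.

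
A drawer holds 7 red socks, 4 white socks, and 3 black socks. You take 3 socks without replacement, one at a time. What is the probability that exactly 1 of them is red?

21/52

One ordering (red drawn first) has probability 7/14 × 7/13 × 6/12 = 294/2184 = 7/52.
There are C(3,1) = 3 such orderings, each equally likely, so P = 3 × 7/52 = 21/52.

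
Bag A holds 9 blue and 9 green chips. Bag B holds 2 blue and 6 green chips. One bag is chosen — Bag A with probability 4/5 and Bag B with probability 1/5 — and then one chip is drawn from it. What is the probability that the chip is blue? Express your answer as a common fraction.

From Bag A: P(blue) = 9/18.
From Bag B: P(blue) = 2/8.
Total probability = (4/5)(9/18) + (1/5)(2/8) = 9/20.

9/20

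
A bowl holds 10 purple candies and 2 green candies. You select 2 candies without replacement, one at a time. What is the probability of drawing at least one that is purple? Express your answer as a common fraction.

65/66

P(no purple) = 2/12 × 1/11 = 2/132 = 1/66.
P(at least one) = 1 − 1/66 = 65/66.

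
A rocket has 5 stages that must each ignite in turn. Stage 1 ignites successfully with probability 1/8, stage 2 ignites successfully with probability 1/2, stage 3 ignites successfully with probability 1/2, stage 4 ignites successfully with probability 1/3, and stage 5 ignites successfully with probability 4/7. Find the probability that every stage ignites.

1/168

Each stage is reached only if all earlier stages succeed, so
P = 1/8 × 1/2 × 1/2 × 1/3 × 4/7 = 4/672 = 1/168.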